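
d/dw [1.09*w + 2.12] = 1.09000000000000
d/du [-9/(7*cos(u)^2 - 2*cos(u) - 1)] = 18*(1 - 7*cos(u))*sin(u)/(-7*cos(u)^2 + 2*cos(u) + 1)^2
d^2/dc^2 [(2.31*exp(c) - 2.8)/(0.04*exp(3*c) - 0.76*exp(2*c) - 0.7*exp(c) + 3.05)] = (0.014784*exp(6*c) - 0.250992*exp(5*c) + 2.529296*exp(4*c) - 11.2049*exp(3*c) + 30.73308*exp(2*c) - 22.40175*exp(c) + 15.510775)*exp(c)/(6.4e-5*exp(9*c) - 0.003648*exp(8*c) + 0.065952*exp(7*c) - 0.296656*exp(6*c) - 1.71048*exp(5*c) + 3.65544*exp(4*c) + 10.5089*exp(3*c) - 16.7262*exp(2*c) - 19.53525*exp(c) + 28.372625)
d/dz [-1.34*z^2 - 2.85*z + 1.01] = -2.68*z - 2.85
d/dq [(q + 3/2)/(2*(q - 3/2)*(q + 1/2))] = 2*(-4*q^2 - 12*q + 3)/(16*q^4 - 32*q^3 - 8*q^2 + 24*q + 9)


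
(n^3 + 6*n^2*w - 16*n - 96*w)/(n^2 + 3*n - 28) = (n^2 + 6*n*w + 4*n + 24*w)/(n + 7)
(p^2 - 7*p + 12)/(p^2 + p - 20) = (p - 3)/(p + 5)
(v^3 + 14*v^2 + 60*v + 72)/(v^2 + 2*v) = v + 12 + 36/v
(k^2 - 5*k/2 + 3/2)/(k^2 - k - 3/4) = 2*(k - 1)/(2*k + 1)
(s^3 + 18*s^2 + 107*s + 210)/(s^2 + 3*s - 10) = (s^2 + 13*s + 42)/(s - 2)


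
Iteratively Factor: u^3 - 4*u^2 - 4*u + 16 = (u + 2)*(u^2 - 6*u + 8) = (u - 2)*(u + 2)*(u - 4)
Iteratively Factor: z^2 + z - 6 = (z + 3)*(z - 2)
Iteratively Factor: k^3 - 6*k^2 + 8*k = (k)*(k^2 - 6*k + 8) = k*(k - 2)*(k - 4)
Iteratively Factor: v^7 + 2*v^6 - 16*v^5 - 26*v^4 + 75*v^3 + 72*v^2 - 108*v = (v - 2)*(v^6 + 4*v^5 - 8*v^4 - 42*v^3 - 9*v^2 + 54*v) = (v - 2)*(v + 2)*(v^5 + 2*v^4 - 12*v^3 - 18*v^2 + 27*v) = (v - 3)*(v - 2)*(v + 2)*(v^4 + 5*v^3 + 3*v^2 - 9*v) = (v - 3)*(v - 2)*(v + 2)*(v + 3)*(v^3 + 2*v^2 - 3*v) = (v - 3)*(v - 2)*(v - 1)*(v + 2)*(v + 3)*(v^2 + 3*v) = (v - 3)*(v - 2)*(v - 1)*(v + 2)*(v + 3)^2*(v)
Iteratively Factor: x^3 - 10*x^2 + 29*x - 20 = (x - 1)*(x^2 - 9*x + 20) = (x - 5)*(x - 1)*(x - 4)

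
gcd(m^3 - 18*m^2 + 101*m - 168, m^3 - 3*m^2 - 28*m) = m - 7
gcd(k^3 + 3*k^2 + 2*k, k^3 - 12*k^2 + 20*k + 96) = k + 2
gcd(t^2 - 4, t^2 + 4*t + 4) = t + 2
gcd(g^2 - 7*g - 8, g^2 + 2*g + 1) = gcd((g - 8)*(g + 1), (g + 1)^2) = g + 1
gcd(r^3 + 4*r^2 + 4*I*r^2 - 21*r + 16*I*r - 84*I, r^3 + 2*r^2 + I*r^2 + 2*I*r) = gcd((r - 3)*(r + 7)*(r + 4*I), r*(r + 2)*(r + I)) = 1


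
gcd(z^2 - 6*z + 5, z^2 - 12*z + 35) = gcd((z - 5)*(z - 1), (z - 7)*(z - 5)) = z - 5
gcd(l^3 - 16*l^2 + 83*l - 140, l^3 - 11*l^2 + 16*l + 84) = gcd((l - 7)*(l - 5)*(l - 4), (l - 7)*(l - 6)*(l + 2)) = l - 7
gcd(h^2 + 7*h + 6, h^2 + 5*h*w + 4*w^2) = 1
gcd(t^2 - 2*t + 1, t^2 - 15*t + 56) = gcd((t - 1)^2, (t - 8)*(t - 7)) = 1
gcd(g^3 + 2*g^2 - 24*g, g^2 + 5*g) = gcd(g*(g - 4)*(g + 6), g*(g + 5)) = g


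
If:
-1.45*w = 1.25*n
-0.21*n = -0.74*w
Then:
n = 0.00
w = 0.00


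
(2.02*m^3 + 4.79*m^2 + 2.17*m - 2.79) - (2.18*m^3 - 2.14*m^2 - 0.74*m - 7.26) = -0.16*m^3 + 6.93*m^2 + 2.91*m + 4.47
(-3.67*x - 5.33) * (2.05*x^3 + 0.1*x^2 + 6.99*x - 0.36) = -7.5235*x^4 - 11.2935*x^3 - 26.1863*x^2 - 35.9355*x + 1.9188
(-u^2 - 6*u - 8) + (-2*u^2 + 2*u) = -3*u^2 - 4*u - 8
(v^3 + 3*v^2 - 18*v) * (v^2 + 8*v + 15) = v^5 + 11*v^4 + 21*v^3 - 99*v^2 - 270*v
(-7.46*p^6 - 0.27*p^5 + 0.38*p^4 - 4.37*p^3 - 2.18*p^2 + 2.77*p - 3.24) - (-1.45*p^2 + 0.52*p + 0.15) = -7.46*p^6 - 0.27*p^5 + 0.38*p^4 - 4.37*p^3 - 0.73*p^2 + 2.25*p - 3.39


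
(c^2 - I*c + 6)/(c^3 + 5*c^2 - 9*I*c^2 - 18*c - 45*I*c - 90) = (c + 2*I)/(c^2 + c*(5 - 6*I) - 30*I)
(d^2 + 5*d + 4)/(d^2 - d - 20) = (d + 1)/(d - 5)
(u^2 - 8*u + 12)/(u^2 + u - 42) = (u - 2)/(u + 7)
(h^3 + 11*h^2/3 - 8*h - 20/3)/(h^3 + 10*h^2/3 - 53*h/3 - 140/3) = (3*h^2 - 4*h - 4)/(3*h^2 - 5*h - 28)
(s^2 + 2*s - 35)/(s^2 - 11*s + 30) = (s + 7)/(s - 6)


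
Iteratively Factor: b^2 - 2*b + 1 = (b - 1)*(b - 1)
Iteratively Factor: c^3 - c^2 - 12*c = (c + 3)*(c^2 - 4*c) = (c - 4)*(c + 3)*(c)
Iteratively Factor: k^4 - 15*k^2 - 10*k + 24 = (k - 4)*(k^3 + 4*k^2 + k - 6) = (k - 4)*(k + 3)*(k^2 + k - 2) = (k - 4)*(k - 1)*(k + 3)*(k + 2)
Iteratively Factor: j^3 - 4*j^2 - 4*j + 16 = (j + 2)*(j^2 - 6*j + 8) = (j - 2)*(j + 2)*(j - 4)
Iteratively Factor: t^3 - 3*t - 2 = (t + 1)*(t^2 - t - 2) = (t + 1)^2*(t - 2)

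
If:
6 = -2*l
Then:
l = -3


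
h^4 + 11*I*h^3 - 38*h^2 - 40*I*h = h*(h + 2*I)*(h + 4*I)*(h + 5*I)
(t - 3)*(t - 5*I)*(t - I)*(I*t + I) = I*t^4 + 6*t^3 - 2*I*t^3 - 12*t^2 - 8*I*t^2 - 18*t + 10*I*t + 15*I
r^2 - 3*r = r*(r - 3)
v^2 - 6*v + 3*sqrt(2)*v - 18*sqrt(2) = (v - 6)*(v + 3*sqrt(2))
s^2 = s^2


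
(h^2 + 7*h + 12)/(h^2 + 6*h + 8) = (h + 3)/(h + 2)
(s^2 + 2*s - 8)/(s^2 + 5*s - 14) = (s + 4)/(s + 7)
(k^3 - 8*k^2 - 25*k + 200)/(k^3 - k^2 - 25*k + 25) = (k - 8)/(k - 1)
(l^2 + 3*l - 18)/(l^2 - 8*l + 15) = (l + 6)/(l - 5)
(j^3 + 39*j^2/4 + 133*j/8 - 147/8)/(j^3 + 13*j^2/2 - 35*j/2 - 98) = (j - 3/4)/(j - 4)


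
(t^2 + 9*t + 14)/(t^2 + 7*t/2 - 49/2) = 2*(t + 2)/(2*t - 7)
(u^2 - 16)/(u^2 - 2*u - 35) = (16 - u^2)/(-u^2 + 2*u + 35)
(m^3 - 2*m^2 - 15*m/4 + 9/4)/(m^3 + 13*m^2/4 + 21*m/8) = 2*(2*m^2 - 7*m + 3)/(m*(4*m + 7))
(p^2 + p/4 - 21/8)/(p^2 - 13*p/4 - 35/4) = (p - 3/2)/(p - 5)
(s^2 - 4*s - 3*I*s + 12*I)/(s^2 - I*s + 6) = (s - 4)/(s + 2*I)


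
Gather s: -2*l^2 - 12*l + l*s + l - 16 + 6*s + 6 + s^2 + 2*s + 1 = -2*l^2 - 11*l + s^2 + s*(l + 8) - 9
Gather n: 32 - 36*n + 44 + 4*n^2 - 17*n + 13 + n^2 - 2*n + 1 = 5*n^2 - 55*n + 90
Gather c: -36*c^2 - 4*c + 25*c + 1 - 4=-36*c^2 + 21*c - 3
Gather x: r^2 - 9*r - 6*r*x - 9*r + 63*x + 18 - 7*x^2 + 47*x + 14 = r^2 - 18*r - 7*x^2 + x*(110 - 6*r) + 32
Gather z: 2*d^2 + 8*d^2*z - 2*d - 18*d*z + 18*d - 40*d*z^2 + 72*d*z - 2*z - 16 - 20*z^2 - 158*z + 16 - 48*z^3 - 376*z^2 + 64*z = 2*d^2 + 16*d - 48*z^3 + z^2*(-40*d - 396) + z*(8*d^2 + 54*d - 96)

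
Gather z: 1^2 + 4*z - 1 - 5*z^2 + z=-5*z^2 + 5*z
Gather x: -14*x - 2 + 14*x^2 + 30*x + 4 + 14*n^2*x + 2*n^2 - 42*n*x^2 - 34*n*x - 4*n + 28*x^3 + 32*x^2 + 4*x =2*n^2 - 4*n + 28*x^3 + x^2*(46 - 42*n) + x*(14*n^2 - 34*n + 20) + 2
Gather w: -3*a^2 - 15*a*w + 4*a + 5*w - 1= -3*a^2 + 4*a + w*(5 - 15*a) - 1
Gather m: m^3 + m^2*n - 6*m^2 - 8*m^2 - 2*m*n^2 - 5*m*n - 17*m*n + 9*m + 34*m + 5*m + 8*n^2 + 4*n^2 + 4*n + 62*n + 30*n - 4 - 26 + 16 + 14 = m^3 + m^2*(n - 14) + m*(-2*n^2 - 22*n + 48) + 12*n^2 + 96*n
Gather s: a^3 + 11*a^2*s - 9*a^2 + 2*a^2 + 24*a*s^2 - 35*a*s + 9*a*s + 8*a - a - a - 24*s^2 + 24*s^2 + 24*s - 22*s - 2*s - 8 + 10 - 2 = a^3 - 7*a^2 + 24*a*s^2 + 6*a + s*(11*a^2 - 26*a)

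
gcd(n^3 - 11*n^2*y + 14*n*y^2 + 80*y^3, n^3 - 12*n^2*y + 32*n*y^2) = -n + 8*y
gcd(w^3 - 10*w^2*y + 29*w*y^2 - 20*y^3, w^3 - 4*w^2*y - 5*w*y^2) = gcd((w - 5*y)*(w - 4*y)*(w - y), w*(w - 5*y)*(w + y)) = -w + 5*y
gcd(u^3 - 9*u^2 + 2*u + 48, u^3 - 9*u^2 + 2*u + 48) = u^3 - 9*u^2 + 2*u + 48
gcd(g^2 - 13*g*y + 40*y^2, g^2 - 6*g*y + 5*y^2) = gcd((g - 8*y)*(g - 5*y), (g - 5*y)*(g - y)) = -g + 5*y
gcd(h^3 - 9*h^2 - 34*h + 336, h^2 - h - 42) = h^2 - h - 42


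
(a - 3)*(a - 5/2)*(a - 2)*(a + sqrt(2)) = a^4 - 15*a^3/2 + sqrt(2)*a^3 - 15*sqrt(2)*a^2/2 + 37*a^2/2 - 15*a + 37*sqrt(2)*a/2 - 15*sqrt(2)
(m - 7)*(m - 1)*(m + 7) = m^3 - m^2 - 49*m + 49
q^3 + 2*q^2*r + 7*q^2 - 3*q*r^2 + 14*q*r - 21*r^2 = (q + 7)*(q - r)*(q + 3*r)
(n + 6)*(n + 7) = n^2 + 13*n + 42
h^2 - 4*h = h*(h - 4)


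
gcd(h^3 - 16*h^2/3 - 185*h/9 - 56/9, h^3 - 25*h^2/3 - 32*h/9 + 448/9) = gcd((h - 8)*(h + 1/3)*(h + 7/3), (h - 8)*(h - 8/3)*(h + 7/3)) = h^2 - 17*h/3 - 56/3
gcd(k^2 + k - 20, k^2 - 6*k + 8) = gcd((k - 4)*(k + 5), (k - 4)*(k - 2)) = k - 4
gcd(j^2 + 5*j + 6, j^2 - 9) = j + 3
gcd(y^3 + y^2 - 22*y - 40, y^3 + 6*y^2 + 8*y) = y^2 + 6*y + 8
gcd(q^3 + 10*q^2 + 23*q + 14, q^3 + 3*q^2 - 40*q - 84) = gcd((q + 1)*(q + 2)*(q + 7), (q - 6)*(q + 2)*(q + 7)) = q^2 + 9*q + 14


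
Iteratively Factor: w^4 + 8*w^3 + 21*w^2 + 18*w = (w)*(w^3 + 8*w^2 + 21*w + 18) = w*(w + 3)*(w^2 + 5*w + 6) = w*(w + 3)^2*(w + 2)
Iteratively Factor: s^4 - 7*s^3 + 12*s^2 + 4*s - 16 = (s - 2)*(s^3 - 5*s^2 + 2*s + 8) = (s - 2)^2*(s^2 - 3*s - 4) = (s - 4)*(s - 2)^2*(s + 1)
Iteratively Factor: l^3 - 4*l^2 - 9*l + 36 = (l - 4)*(l^2 - 9) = (l - 4)*(l + 3)*(l - 3)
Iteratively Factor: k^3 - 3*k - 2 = (k - 2)*(k^2 + 2*k + 1) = (k - 2)*(k + 1)*(k + 1)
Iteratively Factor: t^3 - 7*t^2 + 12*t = (t - 3)*(t^2 - 4*t) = t*(t - 3)*(t - 4)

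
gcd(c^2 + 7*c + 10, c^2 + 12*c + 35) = c + 5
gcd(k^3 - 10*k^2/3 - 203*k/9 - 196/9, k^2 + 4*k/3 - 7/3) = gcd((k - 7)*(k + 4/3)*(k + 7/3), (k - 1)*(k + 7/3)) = k + 7/3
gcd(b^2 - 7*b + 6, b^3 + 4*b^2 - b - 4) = b - 1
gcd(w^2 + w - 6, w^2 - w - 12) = w + 3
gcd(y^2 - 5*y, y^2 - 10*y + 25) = y - 5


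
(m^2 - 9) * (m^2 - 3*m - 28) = m^4 - 3*m^3 - 37*m^2 + 27*m + 252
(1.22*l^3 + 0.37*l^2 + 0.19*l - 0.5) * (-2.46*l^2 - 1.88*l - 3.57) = -3.0012*l^5 - 3.2038*l^4 - 5.5184*l^3 - 0.4481*l^2 + 0.2617*l + 1.785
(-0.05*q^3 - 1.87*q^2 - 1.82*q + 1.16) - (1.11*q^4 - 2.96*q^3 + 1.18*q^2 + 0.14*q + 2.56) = -1.11*q^4 + 2.91*q^3 - 3.05*q^2 - 1.96*q - 1.4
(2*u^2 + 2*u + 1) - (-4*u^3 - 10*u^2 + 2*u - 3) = 4*u^3 + 12*u^2 + 4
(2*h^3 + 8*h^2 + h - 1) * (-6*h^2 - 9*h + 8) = -12*h^5 - 66*h^4 - 62*h^3 + 61*h^2 + 17*h - 8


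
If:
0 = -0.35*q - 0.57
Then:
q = -1.63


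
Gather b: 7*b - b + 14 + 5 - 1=6*b + 18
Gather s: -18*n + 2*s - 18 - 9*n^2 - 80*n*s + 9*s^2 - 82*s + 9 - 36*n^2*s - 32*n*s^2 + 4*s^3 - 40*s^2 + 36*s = -9*n^2 - 18*n + 4*s^3 + s^2*(-32*n - 31) + s*(-36*n^2 - 80*n - 44) - 9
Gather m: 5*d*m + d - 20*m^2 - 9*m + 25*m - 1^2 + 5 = d - 20*m^2 + m*(5*d + 16) + 4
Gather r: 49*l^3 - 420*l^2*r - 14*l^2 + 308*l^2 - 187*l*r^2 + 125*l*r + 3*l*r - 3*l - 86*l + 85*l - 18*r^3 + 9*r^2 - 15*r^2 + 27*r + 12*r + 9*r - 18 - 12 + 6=49*l^3 + 294*l^2 - 4*l - 18*r^3 + r^2*(-187*l - 6) + r*(-420*l^2 + 128*l + 48) - 24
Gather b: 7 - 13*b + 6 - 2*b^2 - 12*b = -2*b^2 - 25*b + 13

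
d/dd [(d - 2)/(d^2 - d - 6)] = (d^2 - d - (d - 2)*(2*d - 1) - 6)/(-d^2 + d + 6)^2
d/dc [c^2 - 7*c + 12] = 2*c - 7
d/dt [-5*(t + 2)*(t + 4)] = -10*t - 30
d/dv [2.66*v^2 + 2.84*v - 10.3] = 5.32*v + 2.84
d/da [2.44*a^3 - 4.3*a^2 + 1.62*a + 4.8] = 7.32*a^2 - 8.6*a + 1.62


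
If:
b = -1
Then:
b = -1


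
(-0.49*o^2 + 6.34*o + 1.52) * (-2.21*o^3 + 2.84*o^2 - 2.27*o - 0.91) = 1.0829*o^5 - 15.403*o^4 + 15.7587*o^3 - 9.6291*o^2 - 9.2198*o - 1.3832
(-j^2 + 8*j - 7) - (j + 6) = -j^2 + 7*j - 13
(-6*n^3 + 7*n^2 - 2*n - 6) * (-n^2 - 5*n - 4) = 6*n^5 + 23*n^4 - 9*n^3 - 12*n^2 + 38*n + 24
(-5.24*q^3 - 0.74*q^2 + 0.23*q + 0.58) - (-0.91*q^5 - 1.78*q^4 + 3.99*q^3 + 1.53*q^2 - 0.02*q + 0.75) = 0.91*q^5 + 1.78*q^4 - 9.23*q^3 - 2.27*q^2 + 0.25*q - 0.17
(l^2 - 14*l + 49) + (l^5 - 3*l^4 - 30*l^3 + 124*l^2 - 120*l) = l^5 - 3*l^4 - 30*l^3 + 125*l^2 - 134*l + 49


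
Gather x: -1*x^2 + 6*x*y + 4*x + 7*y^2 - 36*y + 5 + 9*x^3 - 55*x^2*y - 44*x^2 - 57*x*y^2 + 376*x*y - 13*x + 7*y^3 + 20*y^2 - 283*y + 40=9*x^3 + x^2*(-55*y - 45) + x*(-57*y^2 + 382*y - 9) + 7*y^3 + 27*y^2 - 319*y + 45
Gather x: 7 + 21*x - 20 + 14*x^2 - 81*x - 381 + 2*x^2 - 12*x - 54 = 16*x^2 - 72*x - 448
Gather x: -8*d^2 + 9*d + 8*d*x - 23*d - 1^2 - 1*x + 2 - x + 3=-8*d^2 - 14*d + x*(8*d - 2) + 4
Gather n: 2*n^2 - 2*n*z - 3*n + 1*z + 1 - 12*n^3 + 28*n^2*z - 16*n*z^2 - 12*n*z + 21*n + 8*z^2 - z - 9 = -12*n^3 + n^2*(28*z + 2) + n*(-16*z^2 - 14*z + 18) + 8*z^2 - 8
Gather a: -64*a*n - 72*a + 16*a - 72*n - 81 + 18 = a*(-64*n - 56) - 72*n - 63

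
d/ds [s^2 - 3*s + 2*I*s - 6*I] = 2*s - 3 + 2*I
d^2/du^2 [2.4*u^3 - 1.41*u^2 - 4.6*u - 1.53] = 14.4*u - 2.82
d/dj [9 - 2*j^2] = -4*j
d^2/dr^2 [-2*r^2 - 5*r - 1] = -4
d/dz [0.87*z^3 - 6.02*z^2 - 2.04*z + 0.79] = 2.61*z^2 - 12.04*z - 2.04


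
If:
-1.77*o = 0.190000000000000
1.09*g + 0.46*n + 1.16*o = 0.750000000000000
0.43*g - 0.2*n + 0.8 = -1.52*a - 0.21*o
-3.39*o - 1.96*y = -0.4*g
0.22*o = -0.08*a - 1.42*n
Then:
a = -0.72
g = 0.78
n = 0.06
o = -0.11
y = 0.34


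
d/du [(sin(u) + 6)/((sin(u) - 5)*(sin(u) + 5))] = (-12*sin(u) + cos(u)^2 - 26)*cos(u)/((sin(u) - 5)^2*(sin(u) + 5)^2)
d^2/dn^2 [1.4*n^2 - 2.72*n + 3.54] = 2.80000000000000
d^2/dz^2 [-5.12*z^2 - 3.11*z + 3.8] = -10.2400000000000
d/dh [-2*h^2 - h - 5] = -4*h - 1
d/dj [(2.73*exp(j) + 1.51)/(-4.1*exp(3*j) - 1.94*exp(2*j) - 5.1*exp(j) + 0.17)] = (22.386*exp(3*j) + 23.8692*exp(2*j) + 5.8588*exp(j) + 8.1651)*exp(j)/(16.81*exp(6*j) + 15.908*exp(5*j) + 45.5836*exp(4*j) + 18.394*exp(3*j) + 25.3504*exp(2*j) - 1.734*exp(j) + 0.0289)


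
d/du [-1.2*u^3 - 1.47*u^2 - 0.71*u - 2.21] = -3.6*u^2 - 2.94*u - 0.71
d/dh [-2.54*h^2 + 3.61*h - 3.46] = 3.61 - 5.08*h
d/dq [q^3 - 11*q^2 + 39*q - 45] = 3*q^2 - 22*q + 39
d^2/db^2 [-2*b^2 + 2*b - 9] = -4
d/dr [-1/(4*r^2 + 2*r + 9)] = 2*(4*r + 1)/(4*r^2 + 2*r + 9)^2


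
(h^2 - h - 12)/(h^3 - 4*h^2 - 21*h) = (h - 4)/(h*(h - 7))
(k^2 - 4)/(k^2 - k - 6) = (k - 2)/(k - 3)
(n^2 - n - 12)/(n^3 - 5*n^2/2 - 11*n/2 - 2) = 2*(n + 3)/(2*n^2 + 3*n + 1)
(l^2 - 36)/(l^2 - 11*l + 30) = (l + 6)/(l - 5)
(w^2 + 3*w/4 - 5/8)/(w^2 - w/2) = (w + 5/4)/w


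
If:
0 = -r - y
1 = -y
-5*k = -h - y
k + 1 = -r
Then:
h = -9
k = -2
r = 1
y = -1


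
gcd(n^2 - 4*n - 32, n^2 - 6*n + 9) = 1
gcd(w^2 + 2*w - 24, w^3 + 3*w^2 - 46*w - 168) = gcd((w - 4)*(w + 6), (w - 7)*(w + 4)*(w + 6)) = w + 6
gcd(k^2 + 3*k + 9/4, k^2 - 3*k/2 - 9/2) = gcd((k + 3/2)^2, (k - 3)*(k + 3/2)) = k + 3/2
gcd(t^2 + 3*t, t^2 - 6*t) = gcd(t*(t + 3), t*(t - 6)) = t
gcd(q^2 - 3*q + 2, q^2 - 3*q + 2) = q^2 - 3*q + 2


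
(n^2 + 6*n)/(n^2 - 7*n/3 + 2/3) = 3*n*(n + 6)/(3*n^2 - 7*n + 2)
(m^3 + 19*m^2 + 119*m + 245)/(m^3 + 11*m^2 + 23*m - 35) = (m + 7)/(m - 1)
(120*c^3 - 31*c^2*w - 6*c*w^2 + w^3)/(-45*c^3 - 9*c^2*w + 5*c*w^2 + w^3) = (-8*c + w)/(3*c + w)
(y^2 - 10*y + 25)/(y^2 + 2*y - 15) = (y^2 - 10*y + 25)/(y^2 + 2*y - 15)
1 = 1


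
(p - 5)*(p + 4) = p^2 - p - 20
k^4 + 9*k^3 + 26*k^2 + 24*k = k*(k + 2)*(k + 3)*(k + 4)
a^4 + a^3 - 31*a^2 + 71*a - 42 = (a - 3)*(a - 2)*(a - 1)*(a + 7)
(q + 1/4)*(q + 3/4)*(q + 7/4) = q^3 + 11*q^2/4 + 31*q/16 + 21/64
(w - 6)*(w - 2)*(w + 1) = w^3 - 7*w^2 + 4*w + 12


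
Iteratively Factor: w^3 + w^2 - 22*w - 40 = (w + 4)*(w^2 - 3*w - 10) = (w - 5)*(w + 4)*(w + 2)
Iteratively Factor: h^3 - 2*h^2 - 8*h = (h)*(h^2 - 2*h - 8) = h*(h + 2)*(h - 4)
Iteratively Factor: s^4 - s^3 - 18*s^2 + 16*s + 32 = (s + 4)*(s^3 - 5*s^2 + 2*s + 8) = (s - 4)*(s + 4)*(s^2 - s - 2) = (s - 4)*(s + 1)*(s + 4)*(s - 2)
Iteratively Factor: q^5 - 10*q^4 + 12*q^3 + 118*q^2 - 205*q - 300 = (q - 5)*(q^4 - 5*q^3 - 13*q^2 + 53*q + 60) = (q - 5)*(q + 1)*(q^3 - 6*q^2 - 7*q + 60) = (q - 5)*(q - 4)*(q + 1)*(q^2 - 2*q - 15) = (q - 5)*(q - 4)*(q + 1)*(q + 3)*(q - 5)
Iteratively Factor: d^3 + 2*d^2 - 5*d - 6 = (d + 3)*(d^2 - d - 2) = (d - 2)*(d + 3)*(d + 1)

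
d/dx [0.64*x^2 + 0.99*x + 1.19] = 1.28*x + 0.99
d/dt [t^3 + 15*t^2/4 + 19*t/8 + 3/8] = 3*t^2 + 15*t/2 + 19/8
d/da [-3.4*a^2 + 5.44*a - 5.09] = 5.44 - 6.8*a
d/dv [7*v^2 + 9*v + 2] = 14*v + 9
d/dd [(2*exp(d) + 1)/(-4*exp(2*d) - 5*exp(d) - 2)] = (8*exp(2*d) + 8*exp(d) + 1)*exp(d)/(16*exp(4*d) + 40*exp(3*d) + 41*exp(2*d) + 20*exp(d) + 4)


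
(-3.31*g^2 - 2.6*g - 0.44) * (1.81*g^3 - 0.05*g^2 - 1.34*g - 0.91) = -5.9911*g^5 - 4.5405*g^4 + 3.769*g^3 + 6.5181*g^2 + 2.9556*g + 0.4004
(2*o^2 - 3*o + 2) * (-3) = -6*o^2 + 9*o - 6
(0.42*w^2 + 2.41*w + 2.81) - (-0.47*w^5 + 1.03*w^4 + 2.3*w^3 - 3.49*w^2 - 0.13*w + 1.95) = 0.47*w^5 - 1.03*w^4 - 2.3*w^3 + 3.91*w^2 + 2.54*w + 0.86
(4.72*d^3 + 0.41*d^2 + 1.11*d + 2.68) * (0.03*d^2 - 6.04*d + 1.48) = 0.1416*d^5 - 28.4965*d^4 + 4.5425*d^3 - 6.0172*d^2 - 14.5444*d + 3.9664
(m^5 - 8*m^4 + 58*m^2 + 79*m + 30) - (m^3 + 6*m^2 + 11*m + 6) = m^5 - 8*m^4 - m^3 + 52*m^2 + 68*m + 24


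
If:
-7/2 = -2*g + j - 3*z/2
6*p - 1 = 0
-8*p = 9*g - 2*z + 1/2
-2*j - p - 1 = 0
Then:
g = 37/210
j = -7/12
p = 1/6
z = 359/210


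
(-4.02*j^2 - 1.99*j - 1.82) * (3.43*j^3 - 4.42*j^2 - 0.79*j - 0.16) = -13.7886*j^5 + 10.9427*j^4 + 5.729*j^3 + 10.2597*j^2 + 1.7562*j + 0.2912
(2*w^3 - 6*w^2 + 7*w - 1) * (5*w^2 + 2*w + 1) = 10*w^5 - 26*w^4 + 25*w^3 + 3*w^2 + 5*w - 1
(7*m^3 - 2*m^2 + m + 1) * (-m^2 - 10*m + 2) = -7*m^5 - 68*m^4 + 33*m^3 - 15*m^2 - 8*m + 2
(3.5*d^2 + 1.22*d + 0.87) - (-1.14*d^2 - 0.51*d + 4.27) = 4.64*d^2 + 1.73*d - 3.4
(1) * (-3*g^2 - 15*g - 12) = -3*g^2 - 15*g - 12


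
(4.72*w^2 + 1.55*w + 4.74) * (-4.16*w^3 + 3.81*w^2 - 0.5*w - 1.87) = -19.6352*w^5 + 11.5352*w^4 - 16.1729*w^3 + 8.458*w^2 - 5.2685*w - 8.8638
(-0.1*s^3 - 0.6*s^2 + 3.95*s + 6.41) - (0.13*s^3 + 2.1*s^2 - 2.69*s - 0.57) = -0.23*s^3 - 2.7*s^2 + 6.64*s + 6.98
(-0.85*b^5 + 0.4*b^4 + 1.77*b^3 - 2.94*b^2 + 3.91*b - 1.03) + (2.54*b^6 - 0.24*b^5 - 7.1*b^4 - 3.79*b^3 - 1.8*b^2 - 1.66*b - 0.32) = 2.54*b^6 - 1.09*b^5 - 6.7*b^4 - 2.02*b^3 - 4.74*b^2 + 2.25*b - 1.35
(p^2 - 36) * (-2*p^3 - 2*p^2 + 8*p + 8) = -2*p^5 - 2*p^4 + 80*p^3 + 80*p^2 - 288*p - 288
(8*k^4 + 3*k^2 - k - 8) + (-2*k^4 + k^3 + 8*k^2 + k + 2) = 6*k^4 + k^3 + 11*k^2 - 6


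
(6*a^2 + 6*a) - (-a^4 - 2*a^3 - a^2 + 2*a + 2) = a^4 + 2*a^3 + 7*a^2 + 4*a - 2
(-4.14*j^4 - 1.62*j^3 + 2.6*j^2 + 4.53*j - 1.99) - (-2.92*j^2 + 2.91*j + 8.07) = -4.14*j^4 - 1.62*j^3 + 5.52*j^2 + 1.62*j - 10.06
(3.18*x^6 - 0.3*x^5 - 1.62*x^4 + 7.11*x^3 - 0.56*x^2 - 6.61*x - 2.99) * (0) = 0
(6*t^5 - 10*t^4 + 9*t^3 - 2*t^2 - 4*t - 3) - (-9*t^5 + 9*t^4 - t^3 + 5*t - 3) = 15*t^5 - 19*t^4 + 10*t^3 - 2*t^2 - 9*t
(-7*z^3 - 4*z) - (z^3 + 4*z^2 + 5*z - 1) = -8*z^3 - 4*z^2 - 9*z + 1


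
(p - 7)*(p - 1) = p^2 - 8*p + 7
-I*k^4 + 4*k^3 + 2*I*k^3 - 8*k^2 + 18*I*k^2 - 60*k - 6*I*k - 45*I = (k - 5)*(k + 3)*(k + 3*I)*(-I*k + 1)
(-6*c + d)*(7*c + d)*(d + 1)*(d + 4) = -42*c^2*d^2 - 210*c^2*d - 168*c^2 + c*d^3 + 5*c*d^2 + 4*c*d + d^4 + 5*d^3 + 4*d^2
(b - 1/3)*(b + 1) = b^2 + 2*b/3 - 1/3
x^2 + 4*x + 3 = (x + 1)*(x + 3)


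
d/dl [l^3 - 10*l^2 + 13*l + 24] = 3*l^2 - 20*l + 13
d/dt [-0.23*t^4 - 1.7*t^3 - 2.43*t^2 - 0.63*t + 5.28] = -0.92*t^3 - 5.1*t^2 - 4.86*t - 0.63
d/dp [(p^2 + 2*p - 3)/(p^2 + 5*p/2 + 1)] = 2*(p^2 + 16*p + 19)/(4*p^4 + 20*p^3 + 33*p^2 + 20*p + 4)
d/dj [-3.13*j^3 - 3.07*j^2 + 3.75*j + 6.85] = -9.39*j^2 - 6.14*j + 3.75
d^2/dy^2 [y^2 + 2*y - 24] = 2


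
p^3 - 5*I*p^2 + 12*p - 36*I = (p - 6*I)*(p - 2*I)*(p + 3*I)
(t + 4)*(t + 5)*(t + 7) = t^3 + 16*t^2 + 83*t + 140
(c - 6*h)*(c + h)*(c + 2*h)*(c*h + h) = c^4*h - 3*c^3*h^2 + c^3*h - 16*c^2*h^3 - 3*c^2*h^2 - 12*c*h^4 - 16*c*h^3 - 12*h^4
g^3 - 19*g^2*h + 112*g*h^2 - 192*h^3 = (g - 8*h)^2*(g - 3*h)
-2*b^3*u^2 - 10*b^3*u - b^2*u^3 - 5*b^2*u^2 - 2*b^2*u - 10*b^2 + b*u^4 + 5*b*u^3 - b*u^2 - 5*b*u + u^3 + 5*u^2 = (-2*b + u)*(b + u)*(u + 5)*(b*u + 1)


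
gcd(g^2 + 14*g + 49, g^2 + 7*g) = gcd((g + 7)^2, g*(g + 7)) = g + 7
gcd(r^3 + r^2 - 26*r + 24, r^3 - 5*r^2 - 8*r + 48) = r - 4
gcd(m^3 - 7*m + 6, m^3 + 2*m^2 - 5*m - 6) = m^2 + m - 6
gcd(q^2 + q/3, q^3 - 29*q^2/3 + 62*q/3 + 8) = q + 1/3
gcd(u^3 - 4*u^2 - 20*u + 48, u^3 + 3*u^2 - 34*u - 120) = u^2 - 2*u - 24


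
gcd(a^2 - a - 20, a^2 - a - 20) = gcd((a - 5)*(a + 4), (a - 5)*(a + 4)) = a^2 - a - 20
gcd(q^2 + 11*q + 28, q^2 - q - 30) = 1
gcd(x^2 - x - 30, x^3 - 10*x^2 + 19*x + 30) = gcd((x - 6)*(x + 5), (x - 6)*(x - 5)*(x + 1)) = x - 6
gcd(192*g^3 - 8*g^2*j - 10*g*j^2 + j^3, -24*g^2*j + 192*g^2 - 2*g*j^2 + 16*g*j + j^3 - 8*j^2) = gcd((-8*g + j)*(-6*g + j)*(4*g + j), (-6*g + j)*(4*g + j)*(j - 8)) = 24*g^2 + 2*g*j - j^2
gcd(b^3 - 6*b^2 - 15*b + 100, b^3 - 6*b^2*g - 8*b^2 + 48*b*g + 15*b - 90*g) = b - 5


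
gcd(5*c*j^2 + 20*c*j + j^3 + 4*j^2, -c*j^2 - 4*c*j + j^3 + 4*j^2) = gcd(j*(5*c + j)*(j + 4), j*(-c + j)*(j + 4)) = j^2 + 4*j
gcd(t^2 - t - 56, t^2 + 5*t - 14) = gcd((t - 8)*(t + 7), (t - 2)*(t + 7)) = t + 7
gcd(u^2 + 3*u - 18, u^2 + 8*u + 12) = u + 6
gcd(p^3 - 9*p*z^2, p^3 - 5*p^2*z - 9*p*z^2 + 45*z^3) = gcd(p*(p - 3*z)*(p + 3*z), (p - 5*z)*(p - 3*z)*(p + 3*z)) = -p^2 + 9*z^2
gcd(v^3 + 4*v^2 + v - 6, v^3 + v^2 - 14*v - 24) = v^2 + 5*v + 6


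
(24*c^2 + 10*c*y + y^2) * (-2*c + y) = -48*c^3 + 4*c^2*y + 8*c*y^2 + y^3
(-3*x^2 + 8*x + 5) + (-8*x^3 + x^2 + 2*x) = -8*x^3 - 2*x^2 + 10*x + 5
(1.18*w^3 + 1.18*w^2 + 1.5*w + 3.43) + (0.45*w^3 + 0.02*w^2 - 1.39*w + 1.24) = 1.63*w^3 + 1.2*w^2 + 0.11*w + 4.67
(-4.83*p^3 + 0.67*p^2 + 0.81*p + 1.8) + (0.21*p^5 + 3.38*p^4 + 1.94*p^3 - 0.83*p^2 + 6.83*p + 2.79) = 0.21*p^5 + 3.38*p^4 - 2.89*p^3 - 0.16*p^2 + 7.64*p + 4.59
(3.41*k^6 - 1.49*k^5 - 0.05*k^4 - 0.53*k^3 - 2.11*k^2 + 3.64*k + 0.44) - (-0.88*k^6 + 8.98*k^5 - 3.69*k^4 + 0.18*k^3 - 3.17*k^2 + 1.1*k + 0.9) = 4.29*k^6 - 10.47*k^5 + 3.64*k^4 - 0.71*k^3 + 1.06*k^2 + 2.54*k - 0.46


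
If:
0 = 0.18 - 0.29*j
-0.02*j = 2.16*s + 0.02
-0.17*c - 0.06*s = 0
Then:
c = 0.01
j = 0.62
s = -0.02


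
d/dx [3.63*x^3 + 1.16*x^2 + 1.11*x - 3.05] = 10.89*x^2 + 2.32*x + 1.11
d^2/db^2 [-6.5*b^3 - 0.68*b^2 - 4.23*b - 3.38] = -39.0*b - 1.36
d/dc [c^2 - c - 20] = 2*c - 1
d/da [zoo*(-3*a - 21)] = zoo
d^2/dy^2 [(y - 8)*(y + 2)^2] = 6*y - 8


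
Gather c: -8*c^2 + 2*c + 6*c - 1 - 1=-8*c^2 + 8*c - 2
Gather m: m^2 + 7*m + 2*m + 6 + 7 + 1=m^2 + 9*m + 14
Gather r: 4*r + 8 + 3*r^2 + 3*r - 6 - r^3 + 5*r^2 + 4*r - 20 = -r^3 + 8*r^2 + 11*r - 18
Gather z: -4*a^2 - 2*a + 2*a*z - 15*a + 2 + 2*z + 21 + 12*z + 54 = -4*a^2 - 17*a + z*(2*a + 14) + 77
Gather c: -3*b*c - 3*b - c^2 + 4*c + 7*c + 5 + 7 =-3*b - c^2 + c*(11 - 3*b) + 12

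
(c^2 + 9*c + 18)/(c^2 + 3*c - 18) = (c + 3)/(c - 3)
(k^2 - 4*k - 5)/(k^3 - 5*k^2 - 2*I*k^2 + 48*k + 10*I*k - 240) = (k + 1)/(k^2 - 2*I*k + 48)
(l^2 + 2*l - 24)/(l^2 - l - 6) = (-l^2 - 2*l + 24)/(-l^2 + l + 6)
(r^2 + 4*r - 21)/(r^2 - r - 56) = (r - 3)/(r - 8)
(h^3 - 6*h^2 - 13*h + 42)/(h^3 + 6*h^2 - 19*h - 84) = (h^2 - 9*h + 14)/(h^2 + 3*h - 28)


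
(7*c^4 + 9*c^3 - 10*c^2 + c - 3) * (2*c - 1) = 14*c^5 + 11*c^4 - 29*c^3 + 12*c^2 - 7*c + 3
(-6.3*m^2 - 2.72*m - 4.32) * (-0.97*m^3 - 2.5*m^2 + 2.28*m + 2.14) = 6.111*m^5 + 18.3884*m^4 - 3.3736*m^3 - 8.8836*m^2 - 15.6704*m - 9.2448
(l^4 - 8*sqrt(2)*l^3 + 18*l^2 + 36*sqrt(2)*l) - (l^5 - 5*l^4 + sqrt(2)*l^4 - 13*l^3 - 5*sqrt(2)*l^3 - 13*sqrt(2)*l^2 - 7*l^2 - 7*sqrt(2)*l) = -l^5 - sqrt(2)*l^4 + 6*l^4 - 3*sqrt(2)*l^3 + 13*l^3 + 13*sqrt(2)*l^2 + 25*l^2 + 43*sqrt(2)*l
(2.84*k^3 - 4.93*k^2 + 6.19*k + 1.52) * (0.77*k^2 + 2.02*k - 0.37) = 2.1868*k^5 + 1.9407*k^4 - 6.2431*k^3 + 15.4983*k^2 + 0.7801*k - 0.5624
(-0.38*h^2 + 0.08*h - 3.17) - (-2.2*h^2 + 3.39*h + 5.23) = 1.82*h^2 - 3.31*h - 8.4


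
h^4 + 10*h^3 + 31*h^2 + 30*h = h*(h + 2)*(h + 3)*(h + 5)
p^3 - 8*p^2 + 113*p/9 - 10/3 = (p - 6)*(p - 5/3)*(p - 1/3)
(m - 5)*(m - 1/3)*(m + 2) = m^3 - 10*m^2/3 - 9*m + 10/3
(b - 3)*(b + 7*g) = b^2 + 7*b*g - 3*b - 21*g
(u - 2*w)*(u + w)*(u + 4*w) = u^3 + 3*u^2*w - 6*u*w^2 - 8*w^3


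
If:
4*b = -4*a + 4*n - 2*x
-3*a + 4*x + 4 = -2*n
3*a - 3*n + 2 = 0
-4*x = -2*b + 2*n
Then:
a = 80/39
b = 14/13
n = 106/39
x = -32/39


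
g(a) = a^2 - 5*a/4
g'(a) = 2*a - 5/4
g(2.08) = 1.73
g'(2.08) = 2.91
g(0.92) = -0.30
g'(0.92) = 0.59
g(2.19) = 2.06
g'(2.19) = 3.13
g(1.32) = 0.09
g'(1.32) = 1.39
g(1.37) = 0.16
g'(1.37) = 1.49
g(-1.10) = 2.58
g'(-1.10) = -3.45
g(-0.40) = 0.66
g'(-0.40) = -2.05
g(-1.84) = 5.69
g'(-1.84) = -4.93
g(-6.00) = 43.50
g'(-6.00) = -13.25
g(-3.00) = 12.75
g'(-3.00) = -7.25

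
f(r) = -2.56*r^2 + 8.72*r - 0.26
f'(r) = 8.72 - 5.12*r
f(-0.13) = -1.44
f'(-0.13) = 9.39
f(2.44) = 5.78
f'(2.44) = -3.77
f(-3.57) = -64.02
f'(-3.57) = 27.00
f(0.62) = 4.16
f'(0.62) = 5.55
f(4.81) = -17.55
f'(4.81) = -15.91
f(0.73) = 4.74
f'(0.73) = 4.98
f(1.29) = 6.73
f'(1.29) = 2.12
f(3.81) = -4.20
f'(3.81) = -10.79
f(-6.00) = -144.74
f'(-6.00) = 39.44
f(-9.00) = -286.10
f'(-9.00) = 54.80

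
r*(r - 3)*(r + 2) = r^3 - r^2 - 6*r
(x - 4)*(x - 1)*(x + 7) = x^3 + 2*x^2 - 31*x + 28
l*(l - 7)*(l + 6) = l^3 - l^2 - 42*l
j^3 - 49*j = j*(j - 7)*(j + 7)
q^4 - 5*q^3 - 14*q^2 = q^2*(q - 7)*(q + 2)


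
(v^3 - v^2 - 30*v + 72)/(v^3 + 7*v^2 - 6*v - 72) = (v - 4)/(v + 4)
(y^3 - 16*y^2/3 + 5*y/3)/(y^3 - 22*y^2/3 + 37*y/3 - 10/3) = y/(y - 2)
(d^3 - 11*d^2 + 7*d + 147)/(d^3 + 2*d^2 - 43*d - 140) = (d^2 - 4*d - 21)/(d^2 + 9*d + 20)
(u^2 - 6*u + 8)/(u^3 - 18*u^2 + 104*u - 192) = (u - 2)/(u^2 - 14*u + 48)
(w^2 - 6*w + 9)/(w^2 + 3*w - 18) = (w - 3)/(w + 6)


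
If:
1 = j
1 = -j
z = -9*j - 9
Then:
No Solution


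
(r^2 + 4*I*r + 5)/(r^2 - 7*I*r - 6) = (r + 5*I)/(r - 6*I)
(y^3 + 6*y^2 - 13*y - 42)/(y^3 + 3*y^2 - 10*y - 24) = (y + 7)/(y + 4)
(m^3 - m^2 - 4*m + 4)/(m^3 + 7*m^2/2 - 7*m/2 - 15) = 2*(m^2 + m - 2)/(2*m^2 + 11*m + 15)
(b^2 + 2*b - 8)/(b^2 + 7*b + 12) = (b - 2)/(b + 3)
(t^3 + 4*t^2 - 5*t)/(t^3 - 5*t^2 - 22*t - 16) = t*(-t^2 - 4*t + 5)/(-t^3 + 5*t^2 + 22*t + 16)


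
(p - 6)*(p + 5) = p^2 - p - 30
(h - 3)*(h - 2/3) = h^2 - 11*h/3 + 2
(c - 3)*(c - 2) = c^2 - 5*c + 6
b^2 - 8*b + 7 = (b - 7)*(b - 1)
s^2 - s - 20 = (s - 5)*(s + 4)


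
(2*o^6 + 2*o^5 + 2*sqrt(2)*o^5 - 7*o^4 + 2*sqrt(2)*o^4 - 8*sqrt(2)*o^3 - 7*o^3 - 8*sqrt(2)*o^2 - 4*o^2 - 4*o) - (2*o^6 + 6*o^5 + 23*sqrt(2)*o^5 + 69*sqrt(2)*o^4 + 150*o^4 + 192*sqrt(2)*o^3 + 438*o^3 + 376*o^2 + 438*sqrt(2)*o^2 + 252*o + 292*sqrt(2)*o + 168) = -21*sqrt(2)*o^5 - 4*o^5 - 157*o^4 - 67*sqrt(2)*o^4 - 445*o^3 - 200*sqrt(2)*o^3 - 446*sqrt(2)*o^2 - 380*o^2 - 292*sqrt(2)*o - 256*o - 168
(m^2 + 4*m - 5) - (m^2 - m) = 5*m - 5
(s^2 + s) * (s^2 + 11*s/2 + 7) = s^4 + 13*s^3/2 + 25*s^2/2 + 7*s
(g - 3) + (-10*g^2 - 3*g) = -10*g^2 - 2*g - 3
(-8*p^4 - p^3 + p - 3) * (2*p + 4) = -16*p^5 - 34*p^4 - 4*p^3 + 2*p^2 - 2*p - 12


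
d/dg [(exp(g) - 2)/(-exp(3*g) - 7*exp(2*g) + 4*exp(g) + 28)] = (2*exp(g) + 9)*exp(g)/(exp(4*g) + 18*exp(3*g) + 109*exp(2*g) + 252*exp(g) + 196)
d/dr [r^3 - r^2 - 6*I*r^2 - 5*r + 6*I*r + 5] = 3*r^2 - 2*r - 12*I*r - 5 + 6*I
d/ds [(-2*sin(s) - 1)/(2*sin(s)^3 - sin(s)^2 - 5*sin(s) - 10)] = (4*sin(s) - 2*sin(3*s) - 2*cos(2*s) + 17)*cos(s)/(-2*sin(s)^3 + sin(s)^2 + 5*sin(s) + 10)^2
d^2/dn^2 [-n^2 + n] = -2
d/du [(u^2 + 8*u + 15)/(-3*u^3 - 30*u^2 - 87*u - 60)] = (u^2 + 6*u + 11)/(3*(u^4 + 10*u^3 + 33*u^2 + 40*u + 16))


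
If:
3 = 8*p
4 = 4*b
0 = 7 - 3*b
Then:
No Solution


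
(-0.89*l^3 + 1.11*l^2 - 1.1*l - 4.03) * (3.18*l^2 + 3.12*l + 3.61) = -2.8302*l^5 + 0.753*l^4 - 3.2477*l^3 - 12.2403*l^2 - 16.5446*l - 14.5483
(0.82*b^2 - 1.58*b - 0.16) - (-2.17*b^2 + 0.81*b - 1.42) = 2.99*b^2 - 2.39*b + 1.26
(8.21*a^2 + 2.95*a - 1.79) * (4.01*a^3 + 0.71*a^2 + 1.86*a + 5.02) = 32.9221*a^5 + 17.6586*a^4 + 10.1872*a^3 + 45.4303*a^2 + 11.4796*a - 8.9858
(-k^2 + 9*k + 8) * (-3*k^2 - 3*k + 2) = 3*k^4 - 24*k^3 - 53*k^2 - 6*k + 16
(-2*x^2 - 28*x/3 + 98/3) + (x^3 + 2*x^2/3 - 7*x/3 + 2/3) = x^3 - 4*x^2/3 - 35*x/3 + 100/3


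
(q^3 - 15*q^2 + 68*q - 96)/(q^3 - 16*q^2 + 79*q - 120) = (q - 4)/(q - 5)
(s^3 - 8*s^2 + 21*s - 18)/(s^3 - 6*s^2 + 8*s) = (s^2 - 6*s + 9)/(s*(s - 4))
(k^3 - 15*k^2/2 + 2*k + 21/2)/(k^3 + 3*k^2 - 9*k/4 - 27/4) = 2*(k^2 - 6*k - 7)/(2*k^2 + 9*k + 9)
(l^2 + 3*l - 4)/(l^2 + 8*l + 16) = (l - 1)/(l + 4)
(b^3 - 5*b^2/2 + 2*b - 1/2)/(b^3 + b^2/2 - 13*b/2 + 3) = (b^2 - 2*b + 1)/(b^2 + b - 6)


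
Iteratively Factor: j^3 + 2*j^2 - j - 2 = (j + 1)*(j^2 + j - 2) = (j + 1)*(j + 2)*(j - 1)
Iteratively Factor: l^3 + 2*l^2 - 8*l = (l + 4)*(l^2 - 2*l) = l*(l + 4)*(l - 2)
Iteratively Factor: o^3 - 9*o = (o - 3)*(o^2 + 3*o) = o*(o - 3)*(o + 3)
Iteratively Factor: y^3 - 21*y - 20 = (y - 5)*(y^2 + 5*y + 4) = (y - 5)*(y + 4)*(y + 1)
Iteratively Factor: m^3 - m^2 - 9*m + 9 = (m - 3)*(m^2 + 2*m - 3) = (m - 3)*(m + 3)*(m - 1)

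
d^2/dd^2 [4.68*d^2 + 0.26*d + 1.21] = 9.36000000000000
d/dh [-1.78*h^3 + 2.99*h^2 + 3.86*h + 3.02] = -5.34*h^2 + 5.98*h + 3.86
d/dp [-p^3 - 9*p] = -3*p^2 - 9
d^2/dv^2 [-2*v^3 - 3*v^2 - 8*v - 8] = -12*v - 6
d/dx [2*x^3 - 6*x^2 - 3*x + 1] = 6*x^2 - 12*x - 3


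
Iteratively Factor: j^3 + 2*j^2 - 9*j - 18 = (j + 3)*(j^2 - j - 6) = (j - 3)*(j + 3)*(j + 2)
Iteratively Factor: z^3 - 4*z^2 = (z)*(z^2 - 4*z) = z^2*(z - 4)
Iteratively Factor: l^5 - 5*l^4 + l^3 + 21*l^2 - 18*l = (l - 1)*(l^4 - 4*l^3 - 3*l^2 + 18*l) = (l - 3)*(l - 1)*(l^3 - l^2 - 6*l) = (l - 3)^2*(l - 1)*(l^2 + 2*l) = l*(l - 3)^2*(l - 1)*(l + 2)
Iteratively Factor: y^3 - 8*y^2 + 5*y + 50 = (y + 2)*(y^2 - 10*y + 25) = (y - 5)*(y + 2)*(y - 5)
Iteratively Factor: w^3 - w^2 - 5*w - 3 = (w + 1)*(w^2 - 2*w - 3) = (w + 1)^2*(w - 3)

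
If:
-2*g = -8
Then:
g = 4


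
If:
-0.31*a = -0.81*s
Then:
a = 2.61290322580645*s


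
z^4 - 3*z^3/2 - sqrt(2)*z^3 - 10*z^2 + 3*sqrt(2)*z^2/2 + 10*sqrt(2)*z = z*(z - 4)*(z + 5/2)*(z - sqrt(2))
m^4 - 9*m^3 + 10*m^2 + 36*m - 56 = (m - 7)*(m - 2)^2*(m + 2)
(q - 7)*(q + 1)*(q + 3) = q^3 - 3*q^2 - 25*q - 21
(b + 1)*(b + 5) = b^2 + 6*b + 5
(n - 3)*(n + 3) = n^2 - 9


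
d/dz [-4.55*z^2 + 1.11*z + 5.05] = 1.11 - 9.1*z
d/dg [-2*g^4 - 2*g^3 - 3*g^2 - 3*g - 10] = -8*g^3 - 6*g^2 - 6*g - 3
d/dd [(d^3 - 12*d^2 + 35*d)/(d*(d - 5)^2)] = 2/(d^2 - 10*d + 25)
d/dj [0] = 0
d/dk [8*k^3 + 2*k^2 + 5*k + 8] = 24*k^2 + 4*k + 5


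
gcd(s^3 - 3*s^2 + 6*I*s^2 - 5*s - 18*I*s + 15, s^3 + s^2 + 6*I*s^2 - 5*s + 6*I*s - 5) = s^2 + 6*I*s - 5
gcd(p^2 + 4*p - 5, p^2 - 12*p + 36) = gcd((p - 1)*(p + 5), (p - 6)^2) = 1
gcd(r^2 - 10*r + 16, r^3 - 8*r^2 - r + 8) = r - 8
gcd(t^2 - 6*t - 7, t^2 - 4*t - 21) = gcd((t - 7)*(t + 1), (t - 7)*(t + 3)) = t - 7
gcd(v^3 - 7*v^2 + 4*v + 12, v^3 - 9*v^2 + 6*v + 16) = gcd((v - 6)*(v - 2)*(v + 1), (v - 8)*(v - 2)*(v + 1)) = v^2 - v - 2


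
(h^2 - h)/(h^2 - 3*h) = (h - 1)/(h - 3)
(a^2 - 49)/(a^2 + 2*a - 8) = (a^2 - 49)/(a^2 + 2*a - 8)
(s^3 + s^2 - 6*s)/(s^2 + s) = (s^2 + s - 6)/(s + 1)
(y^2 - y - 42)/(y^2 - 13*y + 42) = (y + 6)/(y - 6)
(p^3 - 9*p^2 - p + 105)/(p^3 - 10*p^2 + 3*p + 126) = (p - 5)/(p - 6)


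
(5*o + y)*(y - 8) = 5*o*y - 40*o + y^2 - 8*y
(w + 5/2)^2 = w^2 + 5*w + 25/4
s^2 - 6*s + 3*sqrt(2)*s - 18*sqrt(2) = (s - 6)*(s + 3*sqrt(2))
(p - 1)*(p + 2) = p^2 + p - 2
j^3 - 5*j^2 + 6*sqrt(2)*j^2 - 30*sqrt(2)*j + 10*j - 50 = (j - 5)*(j + sqrt(2))*(j + 5*sqrt(2))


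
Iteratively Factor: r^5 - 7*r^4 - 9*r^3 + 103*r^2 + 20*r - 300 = (r - 5)*(r^4 - 2*r^3 - 19*r^2 + 8*r + 60) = (r - 5)^2*(r^3 + 3*r^2 - 4*r - 12) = (r - 5)^2*(r + 3)*(r^2 - 4) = (r - 5)^2*(r - 2)*(r + 3)*(r + 2)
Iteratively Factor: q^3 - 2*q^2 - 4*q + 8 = (q + 2)*(q^2 - 4*q + 4) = (q - 2)*(q + 2)*(q - 2)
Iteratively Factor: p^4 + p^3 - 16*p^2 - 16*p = (p + 1)*(p^3 - 16*p) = p*(p + 1)*(p^2 - 16) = p*(p + 1)*(p + 4)*(p - 4)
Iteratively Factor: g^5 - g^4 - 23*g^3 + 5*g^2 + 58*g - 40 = (g - 1)*(g^4 - 23*g^2 - 18*g + 40) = (g - 1)*(g + 4)*(g^3 - 4*g^2 - 7*g + 10) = (g - 1)^2*(g + 4)*(g^2 - 3*g - 10) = (g - 1)^2*(g + 2)*(g + 4)*(g - 5)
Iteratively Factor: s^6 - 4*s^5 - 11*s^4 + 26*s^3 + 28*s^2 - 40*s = (s)*(s^5 - 4*s^4 - 11*s^3 + 26*s^2 + 28*s - 40) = s*(s + 2)*(s^4 - 6*s^3 + s^2 + 24*s - 20) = s*(s - 5)*(s + 2)*(s^3 - s^2 - 4*s + 4) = s*(s - 5)*(s - 1)*(s + 2)*(s^2 - 4) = s*(s - 5)*(s - 2)*(s - 1)*(s + 2)*(s + 2)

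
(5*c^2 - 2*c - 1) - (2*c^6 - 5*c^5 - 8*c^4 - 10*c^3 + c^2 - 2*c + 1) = -2*c^6 + 5*c^5 + 8*c^4 + 10*c^3 + 4*c^2 - 2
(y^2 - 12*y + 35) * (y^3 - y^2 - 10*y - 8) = y^5 - 13*y^4 + 37*y^3 + 77*y^2 - 254*y - 280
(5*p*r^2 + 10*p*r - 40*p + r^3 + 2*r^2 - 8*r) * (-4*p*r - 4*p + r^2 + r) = -20*p^2*r^3 - 60*p^2*r^2 + 120*p^2*r + 160*p^2 + p*r^4 + 3*p*r^3 - 6*p*r^2 - 8*p*r + r^5 + 3*r^4 - 6*r^3 - 8*r^2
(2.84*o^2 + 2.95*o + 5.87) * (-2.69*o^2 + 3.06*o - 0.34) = -7.6396*o^4 + 0.7549*o^3 - 7.7289*o^2 + 16.9592*o - 1.9958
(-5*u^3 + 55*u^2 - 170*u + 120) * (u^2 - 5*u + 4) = -5*u^5 + 80*u^4 - 465*u^3 + 1190*u^2 - 1280*u + 480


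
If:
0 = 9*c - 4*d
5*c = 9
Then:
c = 9/5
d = 81/20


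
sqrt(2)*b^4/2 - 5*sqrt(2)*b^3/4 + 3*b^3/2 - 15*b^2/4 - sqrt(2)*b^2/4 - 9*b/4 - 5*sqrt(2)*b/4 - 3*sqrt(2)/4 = (b - 3)*(b + 1/2)*(b + sqrt(2))*(sqrt(2)*b/2 + 1/2)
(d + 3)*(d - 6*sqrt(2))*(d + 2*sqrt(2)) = d^3 - 4*sqrt(2)*d^2 + 3*d^2 - 24*d - 12*sqrt(2)*d - 72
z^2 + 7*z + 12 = (z + 3)*(z + 4)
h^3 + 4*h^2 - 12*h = h*(h - 2)*(h + 6)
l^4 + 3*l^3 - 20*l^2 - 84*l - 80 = (l - 5)*(l + 2)^2*(l + 4)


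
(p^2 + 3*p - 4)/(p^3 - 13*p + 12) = 1/(p - 3)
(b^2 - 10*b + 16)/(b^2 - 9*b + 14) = (b - 8)/(b - 7)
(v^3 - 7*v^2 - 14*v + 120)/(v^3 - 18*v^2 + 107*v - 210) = (v + 4)/(v - 7)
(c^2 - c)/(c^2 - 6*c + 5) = c/(c - 5)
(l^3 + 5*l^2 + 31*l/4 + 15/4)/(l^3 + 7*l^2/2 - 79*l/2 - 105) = (l^2 + 5*l/2 + 3/2)/(l^2 + l - 42)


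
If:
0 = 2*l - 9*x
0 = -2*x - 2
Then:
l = -9/2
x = -1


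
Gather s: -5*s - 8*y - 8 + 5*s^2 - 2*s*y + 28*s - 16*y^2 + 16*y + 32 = 5*s^2 + s*(23 - 2*y) - 16*y^2 + 8*y + 24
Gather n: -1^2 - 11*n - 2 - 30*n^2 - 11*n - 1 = -30*n^2 - 22*n - 4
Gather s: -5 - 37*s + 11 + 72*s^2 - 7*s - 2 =72*s^2 - 44*s + 4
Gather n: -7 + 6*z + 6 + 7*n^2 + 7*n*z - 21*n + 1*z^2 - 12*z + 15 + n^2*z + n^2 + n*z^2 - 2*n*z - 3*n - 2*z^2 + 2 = n^2*(z + 8) + n*(z^2 + 5*z - 24) - z^2 - 6*z + 16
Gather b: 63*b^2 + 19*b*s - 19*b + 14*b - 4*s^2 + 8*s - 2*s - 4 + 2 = 63*b^2 + b*(19*s - 5) - 4*s^2 + 6*s - 2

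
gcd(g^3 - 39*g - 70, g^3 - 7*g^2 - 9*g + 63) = g - 7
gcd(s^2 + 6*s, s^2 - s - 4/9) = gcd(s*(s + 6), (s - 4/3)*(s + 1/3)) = 1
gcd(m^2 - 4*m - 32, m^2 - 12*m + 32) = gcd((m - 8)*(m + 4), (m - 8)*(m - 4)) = m - 8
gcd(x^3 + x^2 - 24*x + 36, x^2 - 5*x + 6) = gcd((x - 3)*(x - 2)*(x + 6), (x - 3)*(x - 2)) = x^2 - 5*x + 6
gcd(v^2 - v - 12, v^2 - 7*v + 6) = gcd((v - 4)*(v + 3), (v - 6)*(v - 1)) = 1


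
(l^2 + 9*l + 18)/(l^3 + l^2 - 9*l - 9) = (l + 6)/(l^2 - 2*l - 3)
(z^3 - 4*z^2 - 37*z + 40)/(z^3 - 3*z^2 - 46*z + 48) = (z + 5)/(z + 6)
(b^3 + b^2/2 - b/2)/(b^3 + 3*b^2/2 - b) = (b + 1)/(b + 2)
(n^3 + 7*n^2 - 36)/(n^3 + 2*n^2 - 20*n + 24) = (n + 3)/(n - 2)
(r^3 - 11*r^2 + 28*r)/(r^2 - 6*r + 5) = r*(r^2 - 11*r + 28)/(r^2 - 6*r + 5)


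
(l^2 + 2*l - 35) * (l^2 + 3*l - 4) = l^4 + 5*l^3 - 33*l^2 - 113*l + 140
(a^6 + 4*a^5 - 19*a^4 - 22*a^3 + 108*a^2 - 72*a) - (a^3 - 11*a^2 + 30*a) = a^6 + 4*a^5 - 19*a^4 - 23*a^3 + 119*a^2 - 102*a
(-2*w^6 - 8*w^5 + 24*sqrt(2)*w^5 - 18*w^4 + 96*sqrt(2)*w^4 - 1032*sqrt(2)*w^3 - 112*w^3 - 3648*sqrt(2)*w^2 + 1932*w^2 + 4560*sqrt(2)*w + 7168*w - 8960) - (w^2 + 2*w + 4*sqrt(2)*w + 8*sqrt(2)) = -2*w^6 - 8*w^5 + 24*sqrt(2)*w^5 - 18*w^4 + 96*sqrt(2)*w^4 - 1032*sqrt(2)*w^3 - 112*w^3 - 3648*sqrt(2)*w^2 + 1931*w^2 + 4556*sqrt(2)*w + 7166*w - 8960 - 8*sqrt(2)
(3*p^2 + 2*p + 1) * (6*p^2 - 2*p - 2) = 18*p^4 + 6*p^3 - 4*p^2 - 6*p - 2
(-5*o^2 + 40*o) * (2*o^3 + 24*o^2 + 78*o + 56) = -10*o^5 - 40*o^4 + 570*o^3 + 2840*o^2 + 2240*o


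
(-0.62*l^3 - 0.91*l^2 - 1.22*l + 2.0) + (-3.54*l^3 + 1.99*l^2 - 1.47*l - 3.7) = -4.16*l^3 + 1.08*l^2 - 2.69*l - 1.7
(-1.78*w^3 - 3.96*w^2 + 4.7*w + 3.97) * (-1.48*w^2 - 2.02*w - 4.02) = 2.6344*w^5 + 9.4564*w^4 + 8.1988*w^3 + 0.549599999999998*w^2 - 26.9134*w - 15.9594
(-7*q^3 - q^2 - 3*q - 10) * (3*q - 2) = -21*q^4 + 11*q^3 - 7*q^2 - 24*q + 20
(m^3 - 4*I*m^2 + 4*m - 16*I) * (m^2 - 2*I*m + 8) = m^5 - 6*I*m^4 + 4*m^3 - 56*I*m^2 - 128*I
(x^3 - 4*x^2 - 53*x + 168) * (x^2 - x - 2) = x^5 - 5*x^4 - 51*x^3 + 229*x^2 - 62*x - 336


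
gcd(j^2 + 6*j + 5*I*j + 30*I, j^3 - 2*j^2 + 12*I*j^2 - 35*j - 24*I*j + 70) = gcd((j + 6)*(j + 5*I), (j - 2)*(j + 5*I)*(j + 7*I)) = j + 5*I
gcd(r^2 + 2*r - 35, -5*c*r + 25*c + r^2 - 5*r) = r - 5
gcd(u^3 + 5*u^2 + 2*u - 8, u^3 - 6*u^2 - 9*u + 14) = u^2 + u - 2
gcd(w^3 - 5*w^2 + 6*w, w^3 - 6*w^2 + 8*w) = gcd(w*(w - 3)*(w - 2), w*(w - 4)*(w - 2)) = w^2 - 2*w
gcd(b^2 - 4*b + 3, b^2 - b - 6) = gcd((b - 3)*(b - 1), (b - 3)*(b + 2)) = b - 3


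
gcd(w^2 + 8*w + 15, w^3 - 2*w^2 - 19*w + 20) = 1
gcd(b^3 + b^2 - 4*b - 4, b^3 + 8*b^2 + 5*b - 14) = b + 2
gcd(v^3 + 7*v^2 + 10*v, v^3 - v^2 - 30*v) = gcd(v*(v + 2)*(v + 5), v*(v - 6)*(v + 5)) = v^2 + 5*v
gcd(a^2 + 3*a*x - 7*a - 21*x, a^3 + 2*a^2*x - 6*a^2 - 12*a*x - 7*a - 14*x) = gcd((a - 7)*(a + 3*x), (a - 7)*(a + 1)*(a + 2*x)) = a - 7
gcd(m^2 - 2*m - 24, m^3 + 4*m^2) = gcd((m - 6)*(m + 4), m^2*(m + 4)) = m + 4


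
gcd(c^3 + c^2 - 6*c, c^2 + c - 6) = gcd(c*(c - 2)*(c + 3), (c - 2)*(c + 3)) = c^2 + c - 6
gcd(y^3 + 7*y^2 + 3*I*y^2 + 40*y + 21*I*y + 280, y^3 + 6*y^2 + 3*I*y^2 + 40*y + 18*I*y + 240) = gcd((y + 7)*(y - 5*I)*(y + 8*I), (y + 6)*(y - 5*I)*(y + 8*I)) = y^2 + 3*I*y + 40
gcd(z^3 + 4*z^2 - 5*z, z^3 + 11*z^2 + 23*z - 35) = z^2 + 4*z - 5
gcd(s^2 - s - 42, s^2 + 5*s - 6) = s + 6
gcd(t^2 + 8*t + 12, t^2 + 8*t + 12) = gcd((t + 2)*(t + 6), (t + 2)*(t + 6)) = t^2 + 8*t + 12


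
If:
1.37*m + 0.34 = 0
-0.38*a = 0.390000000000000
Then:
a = -1.03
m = -0.25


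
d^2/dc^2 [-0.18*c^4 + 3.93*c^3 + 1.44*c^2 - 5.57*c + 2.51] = -2.16*c^2 + 23.58*c + 2.88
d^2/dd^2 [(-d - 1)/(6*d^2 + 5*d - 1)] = -72/(216*d^3 - 108*d^2 + 18*d - 1)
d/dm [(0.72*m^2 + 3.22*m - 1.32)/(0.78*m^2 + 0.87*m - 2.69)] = (-1.8852*m^2 - 1.8144*m - 7.5134)/(0.6084*m^4 + 1.3572*m^3 - 3.4395*m^2 - 4.6806*m + 7.2361)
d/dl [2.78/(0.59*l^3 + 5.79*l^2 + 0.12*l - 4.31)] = (-4.9206*l^2 - 32.1924*l - 0.3336)/(0.59*l^3 + 5.79*l^2 + 0.12*l - 4.31)^2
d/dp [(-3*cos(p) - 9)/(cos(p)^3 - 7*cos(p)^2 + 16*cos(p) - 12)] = 6*(sin(p)^2 - 3*cos(p) + 14)*sin(p)/((cos(p) - 3)^2*(cos(p) - 2)^3)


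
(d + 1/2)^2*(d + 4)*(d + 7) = d^4 + 12*d^3 + 157*d^2/4 + 123*d/4 + 7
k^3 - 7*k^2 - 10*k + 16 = (k - 8)*(k - 1)*(k + 2)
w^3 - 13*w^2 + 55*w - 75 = (w - 5)^2*(w - 3)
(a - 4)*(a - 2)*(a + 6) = a^3 - 28*a + 48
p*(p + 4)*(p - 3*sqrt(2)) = p^3 - 3*sqrt(2)*p^2 + 4*p^2 - 12*sqrt(2)*p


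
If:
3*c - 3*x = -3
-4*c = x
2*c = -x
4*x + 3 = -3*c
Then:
No Solution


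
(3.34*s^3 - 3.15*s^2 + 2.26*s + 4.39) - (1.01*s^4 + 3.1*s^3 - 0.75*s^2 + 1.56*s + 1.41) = -1.01*s^4 + 0.24*s^3 - 2.4*s^2 + 0.7*s + 2.98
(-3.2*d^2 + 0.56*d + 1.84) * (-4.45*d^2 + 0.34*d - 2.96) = 14.24*d^4 - 3.58*d^3 + 1.4744*d^2 - 1.032*d - 5.4464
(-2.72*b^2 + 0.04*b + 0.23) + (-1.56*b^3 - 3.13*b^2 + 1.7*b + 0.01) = -1.56*b^3 - 5.85*b^2 + 1.74*b + 0.24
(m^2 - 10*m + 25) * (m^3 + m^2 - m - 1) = m^5 - 9*m^4 + 14*m^3 + 34*m^2 - 15*m - 25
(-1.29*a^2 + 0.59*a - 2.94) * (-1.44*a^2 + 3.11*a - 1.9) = 1.8576*a^4 - 4.8615*a^3 + 8.5195*a^2 - 10.2644*a + 5.586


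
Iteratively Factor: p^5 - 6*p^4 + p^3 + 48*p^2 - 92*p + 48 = (p - 2)*(p^4 - 4*p^3 - 7*p^2 + 34*p - 24) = (p - 2)*(p + 3)*(p^3 - 7*p^2 + 14*p - 8) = (p - 2)^2*(p + 3)*(p^2 - 5*p + 4) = (p - 4)*(p - 2)^2*(p + 3)*(p - 1)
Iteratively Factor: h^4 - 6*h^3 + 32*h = (h - 4)*(h^3 - 2*h^2 - 8*h) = (h - 4)^2*(h^2 + 2*h) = h*(h - 4)^2*(h + 2)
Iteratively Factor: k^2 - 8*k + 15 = (k - 3)*(k - 5)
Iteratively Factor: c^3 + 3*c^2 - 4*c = (c)*(c^2 + 3*c - 4) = c*(c + 4)*(c - 1)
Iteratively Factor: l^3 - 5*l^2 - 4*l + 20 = (l - 5)*(l^2 - 4) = (l - 5)*(l + 2)*(l - 2)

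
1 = 1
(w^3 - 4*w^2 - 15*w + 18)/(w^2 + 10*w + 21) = (w^2 - 7*w + 6)/(w + 7)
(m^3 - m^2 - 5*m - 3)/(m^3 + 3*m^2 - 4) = (m^3 - m^2 - 5*m - 3)/(m^3 + 3*m^2 - 4)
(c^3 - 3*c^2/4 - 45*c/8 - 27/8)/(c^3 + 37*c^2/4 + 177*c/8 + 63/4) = (4*c^2 - 9*c - 9)/(4*c^2 + 31*c + 42)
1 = 1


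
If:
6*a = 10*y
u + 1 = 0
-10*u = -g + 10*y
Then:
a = 5*y/3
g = 10*y - 10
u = -1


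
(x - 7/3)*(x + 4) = x^2 + 5*x/3 - 28/3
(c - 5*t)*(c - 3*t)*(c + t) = c^3 - 7*c^2*t + 7*c*t^2 + 15*t^3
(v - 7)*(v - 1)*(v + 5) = v^3 - 3*v^2 - 33*v + 35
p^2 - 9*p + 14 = (p - 7)*(p - 2)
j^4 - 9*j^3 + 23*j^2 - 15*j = j*(j - 5)*(j - 3)*(j - 1)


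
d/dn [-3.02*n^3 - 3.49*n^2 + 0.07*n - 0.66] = -9.06*n^2 - 6.98*n + 0.07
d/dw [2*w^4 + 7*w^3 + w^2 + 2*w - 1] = 8*w^3 + 21*w^2 + 2*w + 2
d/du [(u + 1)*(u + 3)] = 2*u + 4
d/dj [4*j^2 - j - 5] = 8*j - 1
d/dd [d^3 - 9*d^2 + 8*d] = 3*d^2 - 18*d + 8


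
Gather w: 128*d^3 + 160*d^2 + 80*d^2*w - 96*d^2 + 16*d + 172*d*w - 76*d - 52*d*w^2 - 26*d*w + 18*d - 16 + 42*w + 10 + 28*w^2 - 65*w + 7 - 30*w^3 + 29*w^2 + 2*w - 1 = 128*d^3 + 64*d^2 - 42*d - 30*w^3 + w^2*(57 - 52*d) + w*(80*d^2 + 146*d - 21)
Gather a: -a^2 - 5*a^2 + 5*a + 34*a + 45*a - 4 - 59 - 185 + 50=-6*a^2 + 84*a - 198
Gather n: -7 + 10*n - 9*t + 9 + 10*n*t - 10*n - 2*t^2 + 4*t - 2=10*n*t - 2*t^2 - 5*t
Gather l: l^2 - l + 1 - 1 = l^2 - l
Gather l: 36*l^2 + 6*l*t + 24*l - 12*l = 36*l^2 + l*(6*t + 12)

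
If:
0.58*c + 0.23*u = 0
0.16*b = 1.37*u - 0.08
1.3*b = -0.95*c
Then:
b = 0.02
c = -0.02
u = 0.06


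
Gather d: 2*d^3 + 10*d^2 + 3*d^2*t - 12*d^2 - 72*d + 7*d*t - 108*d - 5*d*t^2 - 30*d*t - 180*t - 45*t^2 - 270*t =2*d^3 + d^2*(3*t - 2) + d*(-5*t^2 - 23*t - 180) - 45*t^2 - 450*t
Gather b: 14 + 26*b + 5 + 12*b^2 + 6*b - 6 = 12*b^2 + 32*b + 13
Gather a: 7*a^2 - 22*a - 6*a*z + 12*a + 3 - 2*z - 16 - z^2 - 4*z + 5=7*a^2 + a*(-6*z - 10) - z^2 - 6*z - 8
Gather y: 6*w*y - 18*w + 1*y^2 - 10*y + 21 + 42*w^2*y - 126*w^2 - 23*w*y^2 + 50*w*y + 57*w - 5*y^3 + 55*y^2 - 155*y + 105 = -126*w^2 + 39*w - 5*y^3 + y^2*(56 - 23*w) + y*(42*w^2 + 56*w - 165) + 126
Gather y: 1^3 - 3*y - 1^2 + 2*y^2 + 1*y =2*y^2 - 2*y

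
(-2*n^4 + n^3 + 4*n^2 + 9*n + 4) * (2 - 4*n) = 8*n^5 - 8*n^4 - 14*n^3 - 28*n^2 + 2*n + 8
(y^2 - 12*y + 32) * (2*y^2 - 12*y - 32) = 2*y^4 - 36*y^3 + 176*y^2 - 1024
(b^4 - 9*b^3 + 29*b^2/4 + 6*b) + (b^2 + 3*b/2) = b^4 - 9*b^3 + 33*b^2/4 + 15*b/2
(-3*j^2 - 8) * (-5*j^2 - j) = 15*j^4 + 3*j^3 + 40*j^2 + 8*j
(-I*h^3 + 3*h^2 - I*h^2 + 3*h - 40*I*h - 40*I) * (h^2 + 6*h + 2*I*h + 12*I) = -I*h^5 + 5*h^4 - 7*I*h^4 + 35*h^3 - 40*I*h^3 + 110*h^2 - 238*I*h^2 + 560*h - 204*I*h + 480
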